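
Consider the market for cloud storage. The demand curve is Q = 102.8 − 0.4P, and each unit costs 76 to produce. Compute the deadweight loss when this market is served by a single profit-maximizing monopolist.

Inverting demand: P = 257 − 2.5Q.
Perfect competition: P = MC = 76, so 257 − 2.5Q = 76 and Q = 72.4.
A monopolist chooses Q where MR = MC. MR = 257 − 5Q; setting this equal to 76 gives Q = 36.2 and P = 166.5.
DWL is the triangle between Q = 36.2 and Q = 72.4: ½·(72.4 − 36.2)·(166.5 − 76) = 1638.05.

DWL = 1638.05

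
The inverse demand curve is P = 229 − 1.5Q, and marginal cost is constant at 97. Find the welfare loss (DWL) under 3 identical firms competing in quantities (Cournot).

DWL = 363

Perfect competition: P = MC = 97, so 229 − 1.5Q = 97 and Q = 88.
With 3 symmetric Cournot firms, each firm's FOC gives 229 − 6q = 97, so q = 22, Q = 3·22 = 66, and P = 130.
DWL is the triangle between Q = 66 and Q = 88: ½·(88 − 66)·(130 − 97) = 363.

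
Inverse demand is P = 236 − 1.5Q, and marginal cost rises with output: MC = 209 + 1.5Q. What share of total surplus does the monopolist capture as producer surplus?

PS/TS = 0.75

The monopolist equates marginal revenue to marginal cost: 236 − 3Q = 209 + 1.5Q, so Q = 6. From demand, P = 227.
CS = ½·(236 − 227)·6 = 27.
PS = P·Q − VC(Q) = 227·6 − (209·6 + ½·1.5·6²) = 81.
Share captured = PS/TS = 81/108 = 0.75.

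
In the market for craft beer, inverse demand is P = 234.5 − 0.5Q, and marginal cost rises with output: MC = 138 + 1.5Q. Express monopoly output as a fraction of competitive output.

A monopolist chooses Q where MR = MC. MR = 234.5 − Q; setting this equal to 138 + 1.5Q gives Q = 38.6 and P = 215.2.
Under competition P = MC: 234.5 − 0.5Q = 138 + 1.5Q ⇒ Q = 48.25, P = 210.375.
Ratio Q_m/Q_c = 38.6/48.25 = 0.8.

Q_m/Q_c = 0.8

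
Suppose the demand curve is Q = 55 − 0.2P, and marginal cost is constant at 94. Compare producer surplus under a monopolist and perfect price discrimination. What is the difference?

Producer surplus rises by 1638.05

Inverting demand: P = 275 − 5Q.
The monopolist equates marginal revenue to marginal cost: 275 − 10Q = 94, so Q = 18.1. From demand, P = 184.5.
PS = (184.5 − 94)·18.1 = 1638.05.
A perfectly discriminating monopolist sells every unit with P(Q) ≥ MC(Q), so output equals the competitive quantity Q = 36.2. Each buyer pays their reservation price, so CS = 0 and the firm captures all surplus.
PS = ½·(275 − 94)·36.2 = 3276.1.
Change in producer surplus: 3276.1 − 1638.05 = 1638.05.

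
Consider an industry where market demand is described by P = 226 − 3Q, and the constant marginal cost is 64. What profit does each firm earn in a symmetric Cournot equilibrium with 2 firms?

π_i = 972

In a 2-firm Cournot equilibrium, symmetry and the first-order condition give q = (226 − 64)/(9) = 18. So Q = 36 and P = 118.
Each firm's profit = (118 − 64)·18 = 972.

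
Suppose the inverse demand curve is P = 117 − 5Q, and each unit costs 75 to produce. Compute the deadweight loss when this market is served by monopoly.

Perfect competition: P = MC = 75, so 117 − 5Q = 75 and Q = 8.4.
A monopolist chooses Q where MR = MC. MR = 117 − 10Q; setting this equal to 75 gives Q = 4.2 and P = 96.
DWL is the triangle between Q = 4.2 and Q = 8.4: ½·(8.4 − 4.2)·(96 − 75) = 44.1.

DWL = 44.1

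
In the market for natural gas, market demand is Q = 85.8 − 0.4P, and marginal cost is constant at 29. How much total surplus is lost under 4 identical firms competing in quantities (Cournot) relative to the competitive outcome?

Inverting demand: P = 214.5 − 2.5Q.
Under competition P = MC = 29, so Q = (214.5 − 29)/2.5 = 74.2.
With 4 symmetric Cournot firms, each firm's FOC gives 214.5 − 12.5q = 29, so q = 14.84, Q = 4·14.84 = 59.36, and P = 66.1.
DWL is the triangle between Q = 59.36 and Q = 74.2: ½·(74.2 − 59.36)·(66.1 − 29) = 275.282.

DWL = 275.282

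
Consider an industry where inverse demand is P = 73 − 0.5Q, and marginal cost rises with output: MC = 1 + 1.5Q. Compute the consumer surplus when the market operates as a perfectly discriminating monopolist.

CS = 0

A perfectly discriminating monopolist sells every unit with P(Q) ≥ MC(Q), so output equals the competitive quantity Q = 36. Each buyer pays their reservation price, so CS = 0 and the firm captures all surplus.
CS = 0.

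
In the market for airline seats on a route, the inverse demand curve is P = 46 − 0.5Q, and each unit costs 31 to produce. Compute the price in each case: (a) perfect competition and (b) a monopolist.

Competitive firms price at marginal cost: P = 31, giving Q = 30.
Monopoly sets MR = MC: 46 − Q = 31 ⇒ Q = 15, P = 46 − 0.5·15 = 38.5.

Competition: P = 31; Monopoly: P = 38.5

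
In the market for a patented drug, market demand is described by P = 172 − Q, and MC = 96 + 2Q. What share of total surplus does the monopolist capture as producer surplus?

A monopolist chooses Q where MR = MC. MR = 172 − 2Q; setting this equal to 96 + 2Q gives Q = 19 and P = 153.
CS = ½·(172 − 153)·19 = 180.5.
PS = P·Q − VC(Q) = 153·19 − (96·19 + ½·2·19²) = 722.
Share captured = PS/TS = 722/902.5 = 0.8.

PS/TS = 0.8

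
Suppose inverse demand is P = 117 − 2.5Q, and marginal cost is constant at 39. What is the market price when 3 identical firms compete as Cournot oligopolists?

P = 58.5

Cournot with 3 identical firms: the symmetric best-response condition is 117 − 10q = 39. Each firm produces q = 7.8, total output Q = 23.4, price P = 58.5.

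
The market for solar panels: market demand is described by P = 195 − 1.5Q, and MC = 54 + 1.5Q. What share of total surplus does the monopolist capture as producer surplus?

Monopoly sets MR = MC: 195 − 3Q = 54 + 1.5Q ⇒ Q = 94/3, P = 195 − 1.5·94/3 = 148.
CS = ½·(195 − 148)·94/3 = 2209/3.
PS = P·Q − VC(Q) = 148·94/3 − (54·94/3 + ½·1.5·(94/3)²) = 2209.
Share captured = PS/TS = 2209/(8836/3) = 0.75.

PS/TS = 0.75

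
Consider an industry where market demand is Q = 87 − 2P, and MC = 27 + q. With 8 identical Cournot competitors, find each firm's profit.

Inverting demand: P = 43.5 − 0.5Q.
In a 8-firm Cournot equilibrium, symmetry and the first-order condition give q = (43.5 − 27)/(5.5) = 3. So Q = 24 and P = 31.5.
Each firm's profit = 31.5·3 − (27·3 + ½·1·3²) = 9.

π_i = 9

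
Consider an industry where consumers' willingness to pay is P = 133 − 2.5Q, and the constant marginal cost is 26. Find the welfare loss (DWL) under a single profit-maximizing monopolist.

Under competition P = MC = 26, so Q = (133 − 26)/2.5 = 42.8.
The monopolist equates marginal revenue to marginal cost: 133 − 5Q = 26, so Q = 21.4. From demand, P = 79.5.
DWL is the triangle between Q = 21.4 and Q = 42.8: ½·(42.8 − 21.4)·(79.5 − 26) = 572.45.

DWL = 572.45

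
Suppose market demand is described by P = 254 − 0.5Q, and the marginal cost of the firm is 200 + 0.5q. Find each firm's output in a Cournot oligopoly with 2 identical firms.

In a 2-firm Cournot equilibrium, symmetry and the first-order condition give q = (254 − 200)/(2) = 27. So Q = 54 and P = 227.

q_i = 27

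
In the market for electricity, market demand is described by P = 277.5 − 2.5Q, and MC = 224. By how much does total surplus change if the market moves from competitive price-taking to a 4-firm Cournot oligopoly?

Under competition P = MC = 224, so Q = (277.5 − 224)/2.5 = 21.4.
CS = ½·(277.5 − 224)·21.4 = 572.45; PS = (224 − 224)·21.4 = 0; TS = 572.45.
Cournot with 4 identical firms: the symmetric best-response condition is 277.5 − 12.5q = 224. Each firm produces q = 4.28, total output Q = 17.12, price P = 234.7.
CS = ½·(277.5 − 234.7)·17.12 = 366.368; PS = (234.7 − 224)·17.12 = 183.184; TS = 549.552.
Change in total surplus: 549.552 − 572.45 = −22.898.

TS falls by 22.898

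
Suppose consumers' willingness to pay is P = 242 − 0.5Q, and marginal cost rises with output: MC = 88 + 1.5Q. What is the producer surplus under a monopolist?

Monopoly sets MR = MC: 242 − Q = 88 + 1.5Q ⇒ Q = 61.6, P = 242 − 0.5·61.6 = 211.2.
PS = P·Q − VC(Q) = 211.2·61.6 − (88·61.6 + ½·1.5·61.6²) = 4743.2.

PS = 4743.2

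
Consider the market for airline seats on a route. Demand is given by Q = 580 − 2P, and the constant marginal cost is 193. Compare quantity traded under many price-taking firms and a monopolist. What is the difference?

Inverting demand: P = 290 − 0.5Q.
Under competition P = MC = 193, so Q = (290 − 193)/0.5 = 194.
Monopoly sets MR = MC: 290 − Q = 193 ⇒ Q = 97, P = 290 − 0.5·97 = 241.5.
Change in quantity traded: 97 − 194 = −97.

Q falls by 97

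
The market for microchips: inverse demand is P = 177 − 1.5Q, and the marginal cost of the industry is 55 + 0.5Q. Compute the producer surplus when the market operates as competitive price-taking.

Competitive equilibrium sets price equal to marginal cost: 177 − 1.5Q = 55 + 0.5Q, so Q = 61 and P = 85.5.
PS = P·Q − VC(Q) = 85.5·61 − (55·61 + ½·0.5·61²) = 930.25.

PS = 930.25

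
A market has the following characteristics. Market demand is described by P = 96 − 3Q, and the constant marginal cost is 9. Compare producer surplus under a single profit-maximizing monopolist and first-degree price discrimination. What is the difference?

The monopolist equates marginal revenue to marginal cost: 96 − 6Q = 9, so Q = 14.5. From demand, P = 52.5.
PS = (52.5 − 9)·14.5 = 630.75.
Under first-degree price discrimination the firm charges each unit its demand price and produces up to where P = MC, i.e. Q = 29. Consumer surplus is zero; producer surplus equals total surplus.
PS = ½·(96 − 9)·29 = 1261.5.
Change in producer surplus: 1261.5 − 630.75 = 630.75.

PS rises by 630.75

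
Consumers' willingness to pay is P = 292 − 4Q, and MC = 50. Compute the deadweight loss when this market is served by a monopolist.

DWL = 1830.125

Under competition P = MC = 50, so Q = (292 − 50)/4 = 60.5.
Monopoly sets MR = MC: 292 − 8Q = 50 ⇒ Q = 30.25, P = 292 − 4·30.25 = 171.
DWL is the triangle between Q = 30.25 and Q = 60.5: ½·(60.5 − 30.25)·(171 − 50) = 1830.125.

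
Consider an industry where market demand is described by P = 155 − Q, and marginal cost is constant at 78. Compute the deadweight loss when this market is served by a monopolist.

Under competition P = MC = 78, so Q = (155 − 78)/1 = 77.
The monopolist equates marginal revenue to marginal cost: 155 − 2Q = 78, so Q = 38.5. From demand, P = 116.5.
DWL is the triangle between Q = 38.5 and Q = 77: ½·(77 − 38.5)·(116.5 − 78) = 741.125.

DWL = 741.125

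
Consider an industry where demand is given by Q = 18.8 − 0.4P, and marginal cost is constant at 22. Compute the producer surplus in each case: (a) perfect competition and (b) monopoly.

Competition: PS = 0; Monopoly: PS = 62.5

Inverting demand: P = 47 − 2.5Q.
Competitive firms price at marginal cost: P = 22, giving Q = 10.
PS = (22 − 22)·10 = 0.
The monopolist equates marginal revenue to marginal cost: 47 − 5Q = 22, so Q = 5. From demand, P = 34.5.
PS = (34.5 − 22)·5 = 62.5.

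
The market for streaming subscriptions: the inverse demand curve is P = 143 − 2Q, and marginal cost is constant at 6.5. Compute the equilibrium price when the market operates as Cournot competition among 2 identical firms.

With 2 symmetric Cournot firms, each firm's FOC gives 143 − 6q = 6.5, so q = 22.75, Q = 2·22.75 = 45.5, and P = 52.

P = 52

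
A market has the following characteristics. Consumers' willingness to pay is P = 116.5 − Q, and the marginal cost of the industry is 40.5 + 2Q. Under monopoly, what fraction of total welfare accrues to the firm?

PS/TS = 0.8

A monopolist chooses Q where MR = MC. MR = 116.5 − 2Q; setting this equal to 40.5 + 2Q gives Q = 19 and P = 97.5.
CS = ½·(116.5 − 97.5)·19 = 180.5.
PS = P·Q − VC(Q) = 97.5·19 − (40.5·19 + ½·2·19²) = 722.
Share captured = PS/TS = 722/902.5 = 0.8.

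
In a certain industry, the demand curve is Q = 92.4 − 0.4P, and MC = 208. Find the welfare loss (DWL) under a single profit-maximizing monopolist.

DWL = 26.45

Inverting demand: P = 231 − 2.5Q.
Competitive firms price at marginal cost: P = 208, giving Q = 9.2.
A monopolist chooses Q where MR = MC. MR = 231 − 5Q; setting this equal to 208 gives Q = 4.6 and P = 219.5.
DWL is the triangle between Q = 4.6 and Q = 9.2: ½·(9.2 − 4.6)·(219.5 − 208) = 26.45.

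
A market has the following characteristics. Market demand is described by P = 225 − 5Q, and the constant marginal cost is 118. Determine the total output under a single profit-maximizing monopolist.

A monopolist chooses Q where MR = MC. MR = 225 − 10Q; setting this equal to 118 gives Q = 10.7 and P = 171.5.

Q = 10.7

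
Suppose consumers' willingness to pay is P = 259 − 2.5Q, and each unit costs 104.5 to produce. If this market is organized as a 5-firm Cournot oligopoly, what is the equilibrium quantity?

Q = 51.5

In a 5-firm Cournot equilibrium, symmetry and the first-order condition give q = (259 − 104.5)/(15) = 10.3. So Q = 51.5 and P = 130.25.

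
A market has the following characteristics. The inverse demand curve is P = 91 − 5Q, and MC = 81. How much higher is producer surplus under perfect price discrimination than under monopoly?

Producer surplus rises by 5

Monopoly sets MR = MC: 91 − 10Q = 81 ⇒ Q = 1, P = 91 − 5·1 = 86.
PS = (86 − 81)·1 = 5.
Under first-degree price discrimination the firm charges each unit its demand price and produces up to where P = MC, i.e. Q = 2. Consumer surplus is zero; producer surplus equals total surplus.
PS = ½·(91 − 81)·2 = 10.
Change in producer surplus: 10 − 5 = 5.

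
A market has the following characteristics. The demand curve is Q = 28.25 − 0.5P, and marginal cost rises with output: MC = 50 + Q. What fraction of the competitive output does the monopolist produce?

Inverting demand: P = 56.5 − 2Q.
A monopolist chooses Q where MR = MC. MR = 56.5 − 4Q; setting this equal to 50 + Q gives Q = 1.3 and P = 53.9.
Under competition P = MC: 56.5 − 2Q = 50 + Q ⇒ Q = 13/6, P = 313/6.
Ratio Q_m/Q_c = 1.3/(13/6) = 0.6.

Q_m/Q_c = 0.6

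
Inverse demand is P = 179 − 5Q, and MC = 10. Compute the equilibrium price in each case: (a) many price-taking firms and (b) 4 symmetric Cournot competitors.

Competition: P = 10; Cournot: P = 43.8

Competitive firms price at marginal cost: P = 10, giving Q = 33.8.
Cournot with 4 identical firms: the symmetric best-response condition is 179 − 25q = 10. Each firm produces q = 6.76, total output Q = 27.04, price P = 43.8.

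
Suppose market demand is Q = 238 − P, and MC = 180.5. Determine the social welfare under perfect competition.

TS = 1653.125

Inverting demand: P = 238 − Q.
Competitive firms price at marginal cost: P = 180.5, giving Q = 57.5.
CS = ½·(238 − 180.5)·57.5 = 1653.125; PS = (180.5 − 180.5)·57.5 = 0; TS = 1653.125.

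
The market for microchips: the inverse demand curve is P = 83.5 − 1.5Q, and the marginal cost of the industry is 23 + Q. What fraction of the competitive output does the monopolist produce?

Monopoly sets MR = MC: 83.5 − 3Q = 23 + Q ⇒ Q = 15.125, P = 83.5 − 1.5·15.125 = 973/16.
Under competition P = MC: 83.5 − 1.5Q = 23 + Q ⇒ Q = 24.2, P = 47.2.
Ratio Q_m/Q_c = 15.125/24.2 = 0.625.

Q_m/Q_c = 0.625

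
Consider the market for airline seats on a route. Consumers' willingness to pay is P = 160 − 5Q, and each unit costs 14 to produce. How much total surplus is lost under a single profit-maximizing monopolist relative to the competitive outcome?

DWL = 532.9

Perfect competition: P = MC = 14, so 160 − 5Q = 14 and Q = 29.2.
The monopolist equates marginal revenue to marginal cost: 160 − 10Q = 14, so Q = 14.6. From demand, P = 87.
DWL is the triangle between Q = 14.6 and Q = 29.2: ½·(29.2 − 14.6)·(87 − 14) = 532.9.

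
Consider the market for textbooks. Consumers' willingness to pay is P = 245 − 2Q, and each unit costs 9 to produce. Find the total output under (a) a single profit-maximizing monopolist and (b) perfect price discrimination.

The monopolist equates marginal revenue to marginal cost: 245 − 4Q = 9, so Q = 59. From demand, P = 127.
With perfect price discrimination, output is the efficient level Q = 118 (where demand meets MC), but every buyer pays their willingness to pay: CS = 0 and PS = total surplus.

Monopoly: Q = 59; Perfect PD: Q = 118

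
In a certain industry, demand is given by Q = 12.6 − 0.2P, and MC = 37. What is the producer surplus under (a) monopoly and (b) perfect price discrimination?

Monopoly: PS = 33.8; Perfect PD: PS = 67.6

Inverting demand: P = 63 − 5Q.
The monopolist equates marginal revenue to marginal cost: 63 − 10Q = 37, so Q = 2.6. From demand, P = 50.
PS = (50 − 37)·2.6 = 33.8.
Under first-degree price discrimination the firm charges each unit its demand price and produces up to where P = MC, i.e. Q = 5.2. Consumer surplus is zero; producer surplus equals total surplus.
PS = ½·(63 − 37)·5.2 = 67.6.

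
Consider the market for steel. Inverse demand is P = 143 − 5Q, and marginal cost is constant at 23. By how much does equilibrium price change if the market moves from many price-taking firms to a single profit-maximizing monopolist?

Perfect competition: P = MC = 23, so 143 − 5Q = 23 and Q = 24.
Monopoly sets MR = MC: 143 − 10Q = 23 ⇒ Q = 12, P = 143 − 5·12 = 83.
Change in equilibrium price: 83 − 23 = 60.

P rises by 60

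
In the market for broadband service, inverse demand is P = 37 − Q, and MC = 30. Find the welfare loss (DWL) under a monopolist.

DWL = 6.125

Under competition P = MC = 30, so Q = (37 − 30)/1 = 7.
A monopolist chooses Q where MR = MC. MR = 37 − 2Q; setting this equal to 30 gives Q = 3.5 and P = 33.5.
DWL is the triangle between Q = 3.5 and Q = 7: ½·(7 − 3.5)·(33.5 − 30) = 6.125.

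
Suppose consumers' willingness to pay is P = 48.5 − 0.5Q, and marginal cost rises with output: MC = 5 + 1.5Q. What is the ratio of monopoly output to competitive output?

Q_m/Q_c = 0.8

The monopolist equates marginal revenue to marginal cost: 48.5 − Q = 5 + 1.5Q, so Q = 17.4. From demand, P = 39.8.
Under competition P = MC: 48.5 − 0.5Q = 5 + 1.5Q ⇒ Q = 21.75, P = 37.625.
Ratio Q_m/Q_c = 17.4/21.75 = 0.8.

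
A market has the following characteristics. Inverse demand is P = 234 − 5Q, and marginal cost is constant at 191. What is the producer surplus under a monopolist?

PS = 92.45

A monopolist chooses Q where MR = MC. MR = 234 − 10Q; setting this equal to 191 gives Q = 4.3 and P = 212.5.
PS = (212.5 − 191)·4.3 = 92.45.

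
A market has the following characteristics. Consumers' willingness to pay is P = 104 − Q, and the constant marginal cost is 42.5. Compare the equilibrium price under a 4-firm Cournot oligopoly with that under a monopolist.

Cournot: P = 54.8; Monopoly: P = 73.25

With 4 symmetric Cournot firms, each firm's FOC gives 104 − 5q = 42.5, so q = 12.3, Q = 4·12.3 = 49.2, and P = 54.8.
A monopolist chooses Q where MR = MC. MR = 104 − 2Q; setting this equal to 42.5 gives Q = 30.75 and P = 73.25.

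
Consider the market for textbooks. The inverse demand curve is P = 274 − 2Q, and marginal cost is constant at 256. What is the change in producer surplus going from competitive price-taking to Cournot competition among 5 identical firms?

Competitive firms price at marginal cost: P = 256, giving Q = 9.
PS = (256 − 256)·9 = 0.
With 5 symmetric Cournot firms, each firm's FOC gives 274 − 12q = 256, so q = 1.5, Q = 5·1.5 = 7.5, and P = 259.
PS = (259 − 256)·7.5 = 22.5.
Change in producer surplus: 22.5 − 0 = 22.5.

Producer surplus rises by 22.5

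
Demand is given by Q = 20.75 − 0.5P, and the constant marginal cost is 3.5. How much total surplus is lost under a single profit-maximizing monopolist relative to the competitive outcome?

Inverting demand: P = 41.5 − 2Q.
Perfect competition: P = MC = 3.5, so 41.5 − 2Q = 3.5 and Q = 19.
A monopolist chooses Q where MR = MC. MR = 41.5 − 4Q; setting this equal to 3.5 gives Q = 9.5 and P = 22.5.
DWL is the triangle between Q = 9.5 and Q = 19: ½·(19 − 9.5)·(22.5 − 3.5) = 90.25.

DWL = 90.25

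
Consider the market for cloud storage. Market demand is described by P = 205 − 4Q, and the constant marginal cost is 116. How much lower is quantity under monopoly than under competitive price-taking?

Quantity falls by 11.125

Under competition P = MC = 116, so Q = (205 − 116)/4 = 22.25.
The monopolist equates marginal revenue to marginal cost: 205 − 8Q = 116, so Q = 11.125. From demand, P = 160.5.
Change in quantity: 11.125 − 22.25 = −11.125.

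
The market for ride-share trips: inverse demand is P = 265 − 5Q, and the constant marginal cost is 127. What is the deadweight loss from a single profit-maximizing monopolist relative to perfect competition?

Perfect competition: P = MC = 127, so 265 − 5Q = 127 and Q = 27.6.
The monopolist equates marginal revenue to marginal cost: 265 − 10Q = 127, so Q = 13.8. From demand, P = 196.
DWL is the triangle between Q = 13.8 and Q = 27.6: ½·(27.6 − 13.8)·(196 − 127) = 476.1.

DWL = 476.1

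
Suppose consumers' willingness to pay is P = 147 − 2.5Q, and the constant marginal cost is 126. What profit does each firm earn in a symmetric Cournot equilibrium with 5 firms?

π_i = 4.9

In a 5-firm Cournot equilibrium, symmetry and the first-order condition give q = (147 − 126)/(15) = 1.4. So Q = 7 and P = 129.5.
Each firm's profit = (129.5 − 126)·1.4 = 4.9.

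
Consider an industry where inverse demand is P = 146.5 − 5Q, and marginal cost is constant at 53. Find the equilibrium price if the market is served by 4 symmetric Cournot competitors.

In a 4-firm Cournot equilibrium, symmetry and the first-order condition give q = (146.5 − 53)/(25) = 3.74. So Q = 14.96 and P = 71.7.

P = 71.7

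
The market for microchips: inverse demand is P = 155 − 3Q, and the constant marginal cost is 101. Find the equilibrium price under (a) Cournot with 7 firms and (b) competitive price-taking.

Cournot with 7 identical firms: the symmetric best-response condition is 155 − 24q = 101. Each firm produces q = 2.25, total output Q = 15.75, price P = 107.75.
Under competition P = MC = 101, so Q = (155 − 101)/3 = 18.

Cournot: P = 107.75; Competition: P = 101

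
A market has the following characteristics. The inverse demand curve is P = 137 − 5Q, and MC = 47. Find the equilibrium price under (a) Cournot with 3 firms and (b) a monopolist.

With 3 symmetric Cournot firms, each firm's FOC gives 137 − 20q = 47, so q = 4.5, Q = 3·4.5 = 13.5, and P = 69.5.
The monopolist equates marginal revenue to marginal cost: 137 − 10Q = 47, so Q = 9. From demand, P = 92.

Cournot: P = 69.5; Monopoly: P = 92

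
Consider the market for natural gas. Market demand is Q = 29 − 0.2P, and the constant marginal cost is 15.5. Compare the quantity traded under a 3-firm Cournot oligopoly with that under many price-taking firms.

Inverting demand: P = 145 − 5Q.
In a 3-firm Cournot equilibrium, symmetry and the first-order condition give q = (145 − 15.5)/(20) = 6.475. So Q = 19.425 and P = 47.875.
Perfect competition: P = MC = 15.5, so 145 − 5Q = 15.5 and Q = 25.9.

Cournot: Q = 19.425; Competition: Q = 25.9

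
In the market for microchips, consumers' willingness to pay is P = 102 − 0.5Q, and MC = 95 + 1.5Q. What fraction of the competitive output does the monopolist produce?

Monopoly sets MR = MC: 102 − Q = 95 + 1.5Q ⇒ Q = 2.8, P = 102 − 0.5·2.8 = 100.6.
Under competition P = MC: 102 − 0.5Q = 95 + 1.5Q ⇒ Q = 3.5, P = 100.25.
Ratio Q_m/Q_c = 2.8/3.5 = 0.8.

Q_m/Q_c = 0.8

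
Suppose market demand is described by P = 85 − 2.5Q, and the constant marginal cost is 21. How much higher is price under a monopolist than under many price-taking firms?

Perfect competition: P = MC = 21, so 85 − 2.5Q = 21 and Q = 25.6.
The monopolist equates marginal revenue to marginal cost: 85 − 5Q = 21, so Q = 12.8. From demand, P = 53.
Change in price: 53 − 21 = 32.

Price rises by 32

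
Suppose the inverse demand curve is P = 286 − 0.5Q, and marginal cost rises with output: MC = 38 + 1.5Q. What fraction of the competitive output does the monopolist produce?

A monopolist chooses Q where MR = MC. MR = 286 − Q; setting this equal to 38 + 1.5Q gives Q = 99.2 and P = 236.4.
Under competition P = MC: 286 − 0.5Q = 38 + 1.5Q ⇒ Q = 124, P = 224.
Ratio Q_m/Q_c = 99.2/124 = 0.8.

Q_m/Q_c = 0.8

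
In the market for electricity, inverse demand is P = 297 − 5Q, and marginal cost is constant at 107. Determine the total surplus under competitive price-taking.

TS = 3610

Competitive firms price at marginal cost: P = 107, giving Q = 38.
CS = ½·(297 − 107)·38 = 3610; PS = (107 − 107)·38 = 0; TS = 3610.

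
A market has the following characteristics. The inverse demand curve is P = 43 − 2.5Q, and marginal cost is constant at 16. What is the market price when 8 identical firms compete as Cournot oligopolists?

With 8 symmetric Cournot firms, each firm's FOC gives 43 − 22.5q = 16, so q = 1.2, Q = 8·1.2 = 9.6, and P = 19.

P = 19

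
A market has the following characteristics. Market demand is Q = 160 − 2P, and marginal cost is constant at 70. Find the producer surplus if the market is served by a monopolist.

Inverting demand: P = 80 − 0.5Q.
The monopolist equates marginal revenue to marginal cost: 80 − Q = 70, so Q = 10. From demand, P = 75.
PS = (75 − 70)·10 = 50.

PS = 50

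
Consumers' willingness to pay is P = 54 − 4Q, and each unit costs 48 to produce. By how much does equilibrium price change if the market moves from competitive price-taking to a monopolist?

Competitive firms price at marginal cost: P = 48, giving Q = 1.5.
The monopolist equates marginal revenue to marginal cost: 54 − 8Q = 48, so Q = 0.75. From demand, P = 51.
Change in equilibrium price: 51 − 48 = 3.

Equilibrium price rises by 3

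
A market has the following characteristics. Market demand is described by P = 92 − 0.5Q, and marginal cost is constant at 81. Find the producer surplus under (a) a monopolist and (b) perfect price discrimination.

A monopolist chooses Q where MR = MC. MR = 92 − Q; setting this equal to 81 gives Q = 11 and P = 86.5.
PS = (86.5 − 81)·11 = 60.5.
With perfect price discrimination, output is the efficient level Q = 22 (where demand meets MC), but every buyer pays their willingness to pay: CS = 0 and PS = total surplus.
PS = ½·(92 − 81)·22 = 121.

Monopoly: PS = 60.5; Perfect PD: PS = 121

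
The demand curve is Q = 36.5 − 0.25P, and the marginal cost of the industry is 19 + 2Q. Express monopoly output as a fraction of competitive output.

Inverting demand: P = 146 − 4Q.
A monopolist chooses Q where MR = MC. MR = 146 − 8Q; setting this equal to 19 + 2Q gives Q = 12.7 and P = 95.2.
Competitive equilibrium sets price equal to marginal cost: 146 − 4Q = 19 + 2Q, so Q = 127/6 and P = 184/3.
Ratio Q_m/Q_c = 12.7/(127/6) = 0.6.

Q_m/Q_c = 0.6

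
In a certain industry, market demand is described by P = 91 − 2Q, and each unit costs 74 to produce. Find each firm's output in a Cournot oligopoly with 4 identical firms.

q_i = 1.7

In a 4-firm Cournot equilibrium, symmetry and the first-order condition give q = (91 − 74)/(10) = 1.7. So Q = 6.8 and P = 77.4.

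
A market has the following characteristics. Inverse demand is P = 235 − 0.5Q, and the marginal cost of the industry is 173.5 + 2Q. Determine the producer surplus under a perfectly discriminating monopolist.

PS = 756.45

With perfect price discrimination, output is the efficient level Q = 24.6 (where demand meets MC), but every buyer pays their willingness to pay: CS = 0 and PS = total surplus.
PS = ½·(235 − 173.5)·24.6 = 756.45.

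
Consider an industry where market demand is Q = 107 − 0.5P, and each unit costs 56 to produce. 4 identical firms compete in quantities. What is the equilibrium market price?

Inverting demand: P = 214 − 2Q.
Cournot with 4 identical firms: the symmetric best-response condition is 214 − 10q = 56. Each firm produces q = 15.8, total output Q = 63.2, price P = 87.6.

P = 87.6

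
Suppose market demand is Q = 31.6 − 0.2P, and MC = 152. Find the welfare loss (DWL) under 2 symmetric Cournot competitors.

Inverting demand: P = 158 − 5Q.
Perfect competition: P = MC = 152, so 158 − 5Q = 152 and Q = 1.2.
Cournot with 2 identical firms: the symmetric best-response condition is 158 − 15q = 152. Each firm produces q = 0.4, total output Q = 0.8, price P = 154.
DWL is the triangle between Q = 0.8 and Q = 1.2: ½·(1.2 − 0.8)·(154 − 152) = 0.4.

DWL = 0.4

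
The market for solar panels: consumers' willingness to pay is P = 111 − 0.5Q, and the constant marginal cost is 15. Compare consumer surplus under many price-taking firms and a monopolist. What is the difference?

CS falls by 6912

Perfect competition: P = MC = 15, so 111 − 0.5Q = 15 and Q = 192.
CS = ½·(111 − 15)·192 = 9216.
A monopolist chooses Q where MR = MC. MR = 111 − Q; setting this equal to 15 gives Q = 96 and P = 63.
CS = ½·(111 − 63)·96 = 2304.
Change in consumer surplus: 2304 − 9216 = −6912.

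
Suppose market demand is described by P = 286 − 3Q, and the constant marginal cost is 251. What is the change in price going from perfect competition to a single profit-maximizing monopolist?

Competitive firms price at marginal cost: P = 251, giving Q = 35/3.
A monopolist chooses Q where MR = MC. MR = 286 − 6Q; setting this equal to 251 gives Q = 35/6 and P = 268.5.
Change in price: 268.5 − 251 = 17.5.

Price rises by 17.5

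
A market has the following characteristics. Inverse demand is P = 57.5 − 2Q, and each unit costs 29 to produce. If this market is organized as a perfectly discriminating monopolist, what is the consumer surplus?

CS = 0

Under first-degree price discrimination the firm charges each unit its demand price and produces up to where P = MC, i.e. Q = 14.25. Consumer surplus is zero; producer surplus equals total surplus.
CS = 0.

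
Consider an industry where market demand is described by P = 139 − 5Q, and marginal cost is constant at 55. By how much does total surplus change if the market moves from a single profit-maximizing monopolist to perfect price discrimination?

Total surplus rises by 176.4

The monopolist equates marginal revenue to marginal cost: 139 − 10Q = 55, so Q = 8.4. From demand, P = 97.
CS = ½·(139 − 97)·8.4 = 176.4; PS = (97 − 55)·8.4 = 352.8; TS = 529.2.
Under first-degree price discrimination the firm charges each unit its demand price and produces up to where P = MC, i.e. Q = 16.8. Consumer surplus is zero; producer surplus equals total surplus.
TS = 705.6 (equal to competitive TS).
Change in total surplus: 705.6 − 529.2 = 176.4.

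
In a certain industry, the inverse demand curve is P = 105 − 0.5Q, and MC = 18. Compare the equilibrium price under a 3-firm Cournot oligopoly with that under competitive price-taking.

With 3 symmetric Cournot firms, each firm's FOC gives 105 − 2q = 18, so q = 43.5, Q = 3·43.5 = 130.5, and P = 39.75.
Under competition P = MC = 18, so Q = (105 − 18)/0.5 = 174.

Cournot: P = 39.75; Competition: P = 18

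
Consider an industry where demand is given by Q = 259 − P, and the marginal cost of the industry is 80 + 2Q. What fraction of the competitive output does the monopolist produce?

Inverting demand: P = 259 − Q.
The monopolist equates marginal revenue to marginal cost: 259 − 2Q = 80 + 2Q, so Q = 44.75. From demand, P = 214.25.
Competitive equilibrium sets price equal to marginal cost: 259 − Q = 80 + 2Q, so Q = 179/3 and P = 598/3.
Ratio Q_m/Q_c = 44.75/(179/3) = 0.75.

Q_m/Q_c = 0.75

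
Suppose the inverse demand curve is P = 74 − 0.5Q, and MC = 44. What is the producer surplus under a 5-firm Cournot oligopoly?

In a 5-firm Cournot equilibrium, symmetry and the first-order condition give q = (74 − 44)/(3) = 10. So Q = 50 and P = 49.
PS = (49 − 44)·50 = 250.

PS = 250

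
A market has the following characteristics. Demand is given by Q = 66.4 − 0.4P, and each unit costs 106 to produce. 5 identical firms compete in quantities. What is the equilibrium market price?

P = 116

Inverting demand: P = 166 − 2.5Q.
In a 5-firm Cournot equilibrium, symmetry and the first-order condition give q = (166 − 106)/(15) = 4. So Q = 20 and P = 116.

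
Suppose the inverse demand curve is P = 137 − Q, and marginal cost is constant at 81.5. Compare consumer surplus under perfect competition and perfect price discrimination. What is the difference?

CS falls by 1540.125

Under competition P = MC = 81.5, so Q = (137 − 81.5)/1 = 55.5.
CS = ½·(137 − 81.5)·55.5 = 1540.125.
With perfect price discrimination, output is the efficient level Q = 55.5 (where demand meets MC), but every buyer pays their willingness to pay: CS = 0 and PS = total surplus.
CS = 0.
Change in consumer surplus: 0 − 1540.125 = −1540.125.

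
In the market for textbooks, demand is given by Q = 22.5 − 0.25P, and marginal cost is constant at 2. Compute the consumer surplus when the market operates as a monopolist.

Inverting demand: P = 90 − 4Q.
A monopolist chooses Q where MR = MC. MR = 90 − 8Q; setting this equal to 2 gives Q = 11 and P = 46.
CS = ½·(90 − 46)·11 = 242.

CS = 242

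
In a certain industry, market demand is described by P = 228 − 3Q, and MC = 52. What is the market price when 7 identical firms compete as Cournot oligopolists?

With 7 symmetric Cournot firms, each firm's FOC gives 228 − 24q = 52, so q = 22/3, Q = 7·22/3 = 154/3, and P = 74.

P = 74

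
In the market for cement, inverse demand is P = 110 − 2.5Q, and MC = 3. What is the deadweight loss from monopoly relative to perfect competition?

Perfect competition: P = MC = 3, so 110 − 2.5Q = 3 and Q = 42.8.
A monopolist chooses Q where MR = MC. MR = 110 − 5Q; setting this equal to 3 gives Q = 21.4 and P = 56.5.
DWL is the triangle between Q = 21.4 and Q = 42.8: ½·(42.8 − 21.4)·(56.5 − 3) = 572.45.

DWL = 572.45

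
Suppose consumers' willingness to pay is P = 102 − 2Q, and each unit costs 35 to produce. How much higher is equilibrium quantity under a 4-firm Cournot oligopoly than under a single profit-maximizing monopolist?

The monopolist equates marginal revenue to marginal cost: 102 − 4Q = 35, so Q = 16.75. From demand, P = 68.5.
Cournot with 4 identical firms: the symmetric best-response condition is 102 − 10q = 35. Each firm produces q = 6.7, total output Q = 26.8, price P = 48.4.
Change in equilibrium quantity: 26.8 − 16.75 = 10.05.

Q rises by 10.05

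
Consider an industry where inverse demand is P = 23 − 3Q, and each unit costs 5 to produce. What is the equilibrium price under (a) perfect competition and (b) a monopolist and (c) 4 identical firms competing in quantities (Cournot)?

Competition: P = 5; Monopoly: P = 14; Cournot: P = 8.6

Perfect competition: P = MC = 5, so 23 − 3Q = 5 and Q = 6.
A monopolist chooses Q where MR = MC. MR = 23 − 6Q; setting this equal to 5 gives Q = 3 and P = 14.
In a 4-firm Cournot equilibrium, symmetry and the first-order condition give q = (23 − 5)/(15) = 1.2. So Q = 4.8 and P = 8.6.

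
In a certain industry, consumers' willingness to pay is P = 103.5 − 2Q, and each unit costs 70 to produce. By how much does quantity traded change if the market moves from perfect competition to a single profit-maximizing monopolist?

Perfect competition: P = MC = 70, so 103.5 − 2Q = 70 and Q = 16.75.
The monopolist equates marginal revenue to marginal cost: 103.5 − 4Q = 70, so Q = 8.375. From demand, P = 86.75.
Change in quantity traded: 8.375 − 16.75 = −8.375.

Q falls by 8.375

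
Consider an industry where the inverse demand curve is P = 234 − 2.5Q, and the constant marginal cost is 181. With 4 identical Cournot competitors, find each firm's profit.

π_i = 44.944

In a 4-firm Cournot equilibrium, symmetry and the first-order condition give q = (234 − 181)/(12.5) = 4.24. So Q = 16.96 and P = 191.6.
Each firm's profit = (191.6 − 181)·4.24 = 44.944.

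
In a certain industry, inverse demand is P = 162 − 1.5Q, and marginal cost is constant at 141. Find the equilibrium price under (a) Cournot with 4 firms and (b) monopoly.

Cournot: P = 145.2; Monopoly: P = 151.5

Cournot with 4 identical firms: the symmetric best-response condition is 162 − 7.5q = 141. Each firm produces q = 2.8, total output Q = 11.2, price P = 145.2.
Monopoly sets MR = MC: 162 − 3Q = 141 ⇒ Q = 7, P = 162 − 1.5·7 = 151.5.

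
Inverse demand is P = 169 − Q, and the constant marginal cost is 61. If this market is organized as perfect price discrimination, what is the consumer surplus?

With perfect price discrimination, output is the efficient level Q = 108 (where demand meets MC), but every buyer pays their willingness to pay: CS = 0 and PS = total surplus.
CS = 0.

CS = 0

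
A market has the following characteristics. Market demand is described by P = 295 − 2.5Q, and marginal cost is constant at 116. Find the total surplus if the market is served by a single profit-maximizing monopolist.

TS = 4806.15

Monopoly sets MR = MC: 295 − 5Q = 116 ⇒ Q = 35.8, P = 295 − 2.5·35.8 = 205.5.
CS = ½·(295 − 205.5)·35.8 = 1602.05; PS = (205.5 − 116)·35.8 = 3204.1; TS = 4806.15.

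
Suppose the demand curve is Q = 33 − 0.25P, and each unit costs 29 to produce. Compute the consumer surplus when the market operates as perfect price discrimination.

Inverting demand: P = 132 − 4Q.
A perfectly discriminating monopolist sells every unit with P(Q) ≥ MC(Q), so output equals the competitive quantity Q = 25.75. Each buyer pays their reservation price, so CS = 0 and the firm captures all surplus.
CS = 0.

CS = 0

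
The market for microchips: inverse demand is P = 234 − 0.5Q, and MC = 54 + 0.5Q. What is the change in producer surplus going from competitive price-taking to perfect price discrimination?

Competitive equilibrium sets price equal to marginal cost: 234 − 0.5Q = 54 + 0.5Q, so Q = 180 and P = 144.
PS = P·Q − VC(Q) = 144·180 − (54·180 + ½·0.5·180²) = 8100.
With perfect price discrimination, output is the efficient level Q = 180 (where demand meets MC), but every buyer pays their willingness to pay: CS = 0 and PS = total surplus.
PS = ½·(234 − 54)·180 = 16200.
Change in producer surplus: 16200 − 8100 = 8100.

PS rises by 8100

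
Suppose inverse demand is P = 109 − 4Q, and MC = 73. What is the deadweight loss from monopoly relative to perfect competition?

DWL = 40.5

Perfect competition: P = MC = 73, so 109 − 4Q = 73 and Q = 9.
A monopolist chooses Q where MR = MC. MR = 109 − 8Q; setting this equal to 73 gives Q = 4.5 and P = 91.
DWL is the triangle between Q = 4.5 and Q = 9: ½·(9 − 4.5)·(91 − 73) = 40.5.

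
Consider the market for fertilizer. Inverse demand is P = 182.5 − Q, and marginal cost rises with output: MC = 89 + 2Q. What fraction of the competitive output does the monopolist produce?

A monopolist chooses Q where MR = MC. MR = 182.5 − 2Q; setting this equal to 89 + 2Q gives Q = 23.375 and P = 159.125.
Competitive equilibrium sets price equal to marginal cost: 182.5 − Q = 89 + 2Q, so Q = 187/6 and P = 454/3.
Ratio Q_m/Q_c = 23.375/(187/6) = 0.75.

Q_m/Q_c = 0.75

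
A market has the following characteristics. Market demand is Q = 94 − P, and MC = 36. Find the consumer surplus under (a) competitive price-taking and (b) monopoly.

Inverting demand: P = 94 − Q.
Competitive firms price at marginal cost: P = 36, giving Q = 58.
CS = ½·(94 − 36)·58 = 1682.
Monopoly sets MR = MC: 94 − 2Q = 36 ⇒ Q = 29, P = 94 − 29 = 65.
CS = ½·(94 − 65)·29 = 420.5.

Competition: CS = 1682; Monopoly: CS = 420.5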